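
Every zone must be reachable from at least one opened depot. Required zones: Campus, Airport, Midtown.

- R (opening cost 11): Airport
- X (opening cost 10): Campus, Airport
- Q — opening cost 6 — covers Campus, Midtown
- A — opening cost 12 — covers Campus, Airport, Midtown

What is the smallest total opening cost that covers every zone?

A alone covers Campus, Airport, Midtown — every zone.
Total opening cost: 12.

12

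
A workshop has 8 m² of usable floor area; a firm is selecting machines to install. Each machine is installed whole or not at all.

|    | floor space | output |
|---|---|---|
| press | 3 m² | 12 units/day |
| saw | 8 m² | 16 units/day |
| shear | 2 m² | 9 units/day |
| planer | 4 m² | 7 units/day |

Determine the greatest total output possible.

21

This is a 0-1 knapsack instance.
Allowing fractional choices, the relaxed optimum would be about 27.0, but machines are indivisible.
press + shear: floor space 3 + 2 = 5 ≤ 8, output 12 + 9 = 21.
press + planer: floor space 3 + 4 = 7 ≤ 8, output 12 + 7 = 19.
Best is press and shear with total output 21.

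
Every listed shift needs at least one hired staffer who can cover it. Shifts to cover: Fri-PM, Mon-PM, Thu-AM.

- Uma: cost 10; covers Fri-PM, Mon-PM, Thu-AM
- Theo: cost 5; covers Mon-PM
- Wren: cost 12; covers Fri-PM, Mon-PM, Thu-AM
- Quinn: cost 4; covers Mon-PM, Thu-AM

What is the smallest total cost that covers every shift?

This is an integer covering problem.
Uma alone covers Fri-PM, Mon-PM, Thu-AM — every shift.
Total cost: 10.

10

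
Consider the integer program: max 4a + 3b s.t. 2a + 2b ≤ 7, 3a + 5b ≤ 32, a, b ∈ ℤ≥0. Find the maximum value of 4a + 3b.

12

(a,b)=(3,0) is feasible, giving 12.
(a,b)=(2,1) is feasible, giving 11.
(a,b)=(2,0) is feasible, giving 8.
No feasible integer point exceeds 12.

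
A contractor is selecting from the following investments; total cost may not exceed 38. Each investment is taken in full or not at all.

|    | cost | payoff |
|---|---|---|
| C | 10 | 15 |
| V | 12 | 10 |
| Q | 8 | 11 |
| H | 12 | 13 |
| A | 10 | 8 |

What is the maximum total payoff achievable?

Treat it as a binary knapsack problem.
C + V + H: cost 10 + 12 + 12 = 34 ≤ 38, payoff 15 + 10 + 13 = 38.
C + Q + H: cost 10 + 8 + 12 = 30 ≤ 38, payoff 15 + 11 + 13 = 39.
Best is C, Q, and H with total payoff 39.

39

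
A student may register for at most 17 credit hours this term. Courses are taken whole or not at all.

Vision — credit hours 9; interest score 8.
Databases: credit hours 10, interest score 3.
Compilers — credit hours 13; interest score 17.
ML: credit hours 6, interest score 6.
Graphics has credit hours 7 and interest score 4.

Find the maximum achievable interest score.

Compilers: credit hours 13 ≤ 17, interest score 17.
Vision + ML: credit hours 9 + 6 = 15 ≤ 17, interest score 8 + 6 = 14.
Vision + Graphics: credit hours 9 + 7 = 16 ≤ 17, interest score 8 + 4 = 12.
Best is Compilers with total interest score 17.

17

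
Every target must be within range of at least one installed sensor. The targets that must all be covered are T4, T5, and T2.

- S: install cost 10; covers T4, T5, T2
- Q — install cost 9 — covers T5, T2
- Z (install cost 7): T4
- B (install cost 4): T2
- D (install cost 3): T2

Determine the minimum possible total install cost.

The greedy cost-per-new-target heuristic would pick D and S for 13, but a cheaper cover exists.
S alone covers T4, T5, T2 — every target.
Total install cost: 10.
No cover costs less than 10.

10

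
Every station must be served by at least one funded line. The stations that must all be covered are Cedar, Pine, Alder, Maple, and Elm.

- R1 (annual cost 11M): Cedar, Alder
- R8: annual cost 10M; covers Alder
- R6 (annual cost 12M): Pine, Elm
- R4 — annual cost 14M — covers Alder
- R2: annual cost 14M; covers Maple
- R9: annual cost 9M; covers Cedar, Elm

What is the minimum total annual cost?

This is a weighted set-cover instance.
The greedy cost-per-new-station heuristic would pick R9, R8, R6, and R2 for 45, but a cheaper cover exists.
Choose R1, R6, and R2: together they cover Cedar, Pine, Alder, Maple, Elm — every station.
Total annual cost: 11 + 12 + 14 = 37.
No cover costs less than 37.

37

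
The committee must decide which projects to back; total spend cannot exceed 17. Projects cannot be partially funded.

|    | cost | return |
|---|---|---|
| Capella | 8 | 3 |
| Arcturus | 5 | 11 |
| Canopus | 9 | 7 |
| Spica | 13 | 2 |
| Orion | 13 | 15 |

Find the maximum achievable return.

Arcturus + Canopus: cost 5 + 9 = 14 ≤ 17, return 11 + 7 = 18.
Orion: cost 13 ≤ 17, return 15.
Best is Arcturus and Canopus with total return 18.

18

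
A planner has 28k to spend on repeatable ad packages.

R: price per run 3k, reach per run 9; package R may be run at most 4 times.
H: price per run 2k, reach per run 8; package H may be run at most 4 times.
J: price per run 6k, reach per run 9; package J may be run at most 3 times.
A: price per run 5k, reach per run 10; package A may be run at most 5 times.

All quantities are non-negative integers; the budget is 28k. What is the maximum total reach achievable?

80

4×R, 3×H, and 2×A: price 28 ≤ 28, reach 4·9 + 3·8 + 2·10 = 80.
3×R, 4×H, and 2×A: price 27 ≤ 28, reach 3·9 + 4·8 + 2·10 = 79.
Best is 80.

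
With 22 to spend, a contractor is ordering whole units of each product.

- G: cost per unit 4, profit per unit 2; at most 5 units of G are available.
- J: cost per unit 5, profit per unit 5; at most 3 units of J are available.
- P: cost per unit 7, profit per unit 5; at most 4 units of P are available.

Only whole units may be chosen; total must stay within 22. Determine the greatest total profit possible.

20

3×J and 1×P: cost 22 ≤ 22, profit 3·5 + 1·5 = 20.
1×G, 2×J, and 1×P: cost 21 ≤ 22, profit 1·2 + 2·5 + 1·5 = 17.
Best is 20.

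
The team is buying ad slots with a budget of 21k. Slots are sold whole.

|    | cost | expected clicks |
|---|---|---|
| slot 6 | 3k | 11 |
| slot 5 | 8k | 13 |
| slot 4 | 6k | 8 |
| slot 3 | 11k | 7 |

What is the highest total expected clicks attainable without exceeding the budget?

Take slot 6, slot 5, and slot 4: cost 3 + 8 + 6 = 17 ≤ 21, expected clicks 11 + 13 + 8 = 32.
No other feasible combination does better.

32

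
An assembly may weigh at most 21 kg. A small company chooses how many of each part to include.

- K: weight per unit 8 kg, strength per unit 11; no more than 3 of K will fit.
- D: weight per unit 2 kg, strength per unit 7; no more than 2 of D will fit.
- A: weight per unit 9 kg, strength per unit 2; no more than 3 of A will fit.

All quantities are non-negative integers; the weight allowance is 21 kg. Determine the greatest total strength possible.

36

D has the best ratio (7/2); taking only D gives at most 2×7 = 14 (stopped by the supply cap of 2).
Mixing does better — 2×K and 2×D: weight 20 ≤ 21, strength 2·11 + 2·7 = 36.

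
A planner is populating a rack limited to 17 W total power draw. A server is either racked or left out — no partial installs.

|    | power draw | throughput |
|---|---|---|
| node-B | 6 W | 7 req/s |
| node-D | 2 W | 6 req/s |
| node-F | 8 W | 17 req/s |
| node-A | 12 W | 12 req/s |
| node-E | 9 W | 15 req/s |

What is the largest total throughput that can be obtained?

Allowing fractional choices, the relaxed optimum would be about 34.7, but servers are indivisible.
node-B + node-D + node-F: power draw 6 + 2 + 8 = 16 ≤ 17, throughput 7 + 6 + 17 = 30.
node-F + node-E: power draw 8 + 9 = 17 ≤ 17, throughput 17 + 15 = 32.
Best is node-F and node-E with total throughput 32.

32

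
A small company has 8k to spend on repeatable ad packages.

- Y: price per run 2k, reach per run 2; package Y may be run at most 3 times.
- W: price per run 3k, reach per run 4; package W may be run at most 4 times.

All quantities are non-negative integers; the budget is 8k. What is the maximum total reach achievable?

10

Take 1×Y and 2×W: price 8 ≤ 8, reach 1·2 + 2·4 = 10.
No other integer combination yields more.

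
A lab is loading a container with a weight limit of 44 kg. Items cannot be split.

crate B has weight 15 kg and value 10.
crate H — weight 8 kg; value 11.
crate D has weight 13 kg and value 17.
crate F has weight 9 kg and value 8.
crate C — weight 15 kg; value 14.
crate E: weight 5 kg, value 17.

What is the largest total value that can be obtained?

Take crate H, crate D, crate C, and crate E: weight 8 + 13 + 15 + 5 = 41 ≤ 44, value 11 + 17 + 14 + 17 = 59.
No other feasible combination does better.

59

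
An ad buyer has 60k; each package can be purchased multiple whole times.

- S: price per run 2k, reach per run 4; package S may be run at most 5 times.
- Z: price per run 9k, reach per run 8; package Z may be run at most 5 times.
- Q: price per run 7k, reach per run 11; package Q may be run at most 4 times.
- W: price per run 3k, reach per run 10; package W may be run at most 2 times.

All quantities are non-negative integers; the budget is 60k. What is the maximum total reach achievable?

96

This is a bounded integer knapsack.
W has the best ratio (10/3); taking only W gives at most 2×10 = 20 (stopped by the supply cap of 2).
Mixing does better — 4×S, 2×Z, 4×Q, and 2×W: price 60 ≤ 60, reach 4·4 + 2·8 + 4·11 + 2·10 = 96.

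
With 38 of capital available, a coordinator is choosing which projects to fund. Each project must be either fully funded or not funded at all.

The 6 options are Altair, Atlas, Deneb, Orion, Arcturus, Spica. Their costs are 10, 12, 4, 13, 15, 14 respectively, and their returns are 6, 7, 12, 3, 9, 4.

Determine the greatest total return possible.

28

Treat it as a binary knapsack problem.
Take Atlas, Deneb, and Arcturus: cost 12 + 4 + 15 = 31 ≤ 38, return 7 + 12 + 9 = 28.
No other feasible combination does better.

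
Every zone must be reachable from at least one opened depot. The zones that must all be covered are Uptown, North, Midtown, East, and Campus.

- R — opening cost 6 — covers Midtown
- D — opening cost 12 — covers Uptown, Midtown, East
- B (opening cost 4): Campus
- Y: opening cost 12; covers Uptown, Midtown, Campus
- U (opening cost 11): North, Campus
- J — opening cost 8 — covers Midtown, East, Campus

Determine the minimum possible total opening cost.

23

This is an integer covering problem.
The greedy cost-per-new-zone heuristic would pick J, U, and D for 31, but a cheaper cover exists.
Choose D and U: together they cover Uptown, North, Midtown, East, Campus — every zone.
Total opening cost: 12 + 11 = 23.
No cover costs less than 23.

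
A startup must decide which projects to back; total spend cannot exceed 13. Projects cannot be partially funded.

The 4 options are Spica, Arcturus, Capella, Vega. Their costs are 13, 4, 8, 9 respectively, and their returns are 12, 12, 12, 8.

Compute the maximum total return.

Arcturus + Capella: cost 4 + 8 = 12 ≤ 13, return 12 + 12 = 24.
Arcturus + Vega: cost 4 + 9 = 13 ≤ 13, return 12 + 8 = 20.
Arcturus: cost 4 ≤ 13, return 12.
Best is Arcturus and Capella with total return 24.

24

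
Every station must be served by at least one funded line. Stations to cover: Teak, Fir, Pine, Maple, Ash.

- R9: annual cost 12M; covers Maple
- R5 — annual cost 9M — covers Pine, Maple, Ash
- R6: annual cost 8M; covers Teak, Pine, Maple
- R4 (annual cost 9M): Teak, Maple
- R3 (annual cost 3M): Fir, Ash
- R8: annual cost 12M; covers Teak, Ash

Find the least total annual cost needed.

11

Choose R6 and R3: together they cover Teak, Fir, Pine, Maple, Ash — every station.
Total annual cost: 8 + 3 = 11.
No cover costs less than 11.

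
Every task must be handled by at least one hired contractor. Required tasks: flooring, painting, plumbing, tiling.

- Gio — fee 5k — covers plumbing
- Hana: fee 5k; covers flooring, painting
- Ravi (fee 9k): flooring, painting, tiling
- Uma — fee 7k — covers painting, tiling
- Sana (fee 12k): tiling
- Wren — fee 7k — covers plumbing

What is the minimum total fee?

The greedy cost-per-new-task heuristic would pick Hana, Gio, and Uma for 17, but a cheaper cover exists.
Choose Gio and Ravi: together they cover flooring, painting, plumbing, tiling — every task.
Total fee: 5 + 9 = 14.
No cover costs less than 14.

14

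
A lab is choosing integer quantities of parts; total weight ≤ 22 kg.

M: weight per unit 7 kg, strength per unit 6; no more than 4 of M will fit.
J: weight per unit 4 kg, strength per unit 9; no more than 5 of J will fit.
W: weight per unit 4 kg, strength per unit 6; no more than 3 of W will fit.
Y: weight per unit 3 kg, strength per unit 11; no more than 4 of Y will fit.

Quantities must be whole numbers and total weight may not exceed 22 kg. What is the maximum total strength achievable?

Y has the best ratio (11/3); taking only Y gives at most 4×11 = 44 (stopped by the supply cap of 4).
Mixing does better — 2×J and 4×Y: weight 20 ≤ 22, strength 2·9 + 4·11 = 62.

62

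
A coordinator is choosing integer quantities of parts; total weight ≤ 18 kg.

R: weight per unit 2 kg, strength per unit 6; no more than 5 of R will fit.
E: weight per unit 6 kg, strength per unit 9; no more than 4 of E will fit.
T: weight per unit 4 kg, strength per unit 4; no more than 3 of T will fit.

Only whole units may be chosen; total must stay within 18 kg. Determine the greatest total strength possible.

39

R has the best ratio (6/2); taking only R gives at most 5×6 = 30 (stopped by the supply cap of 5).
Mixing does better — 5×R and 1×E: weight 16 ≤ 18, strength 5·6 + 1·9 = 39.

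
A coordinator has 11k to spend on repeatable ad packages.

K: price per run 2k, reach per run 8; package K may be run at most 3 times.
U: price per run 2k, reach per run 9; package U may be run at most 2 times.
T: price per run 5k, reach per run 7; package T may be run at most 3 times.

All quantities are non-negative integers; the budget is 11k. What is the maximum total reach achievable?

This is a bounded integer knapsack.
U has the best ratio (9/2); taking only U gives at most 2×9 = 18 (stopped by the supply cap of 2).
Mixing does better — 3×K and 2×U: price 10 ≤ 11, reach 3·8 + 2·9 = 42.

42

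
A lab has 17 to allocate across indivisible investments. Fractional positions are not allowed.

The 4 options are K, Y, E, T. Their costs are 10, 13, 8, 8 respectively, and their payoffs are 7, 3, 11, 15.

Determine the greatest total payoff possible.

Allowing fractional choices, the relaxed optimum would be about 26.7, but investments are indivisible.
E + T: cost 8 + 8 = 16 ≤ 17, payoff 11 + 15 = 26.
T: cost 8 ≤ 17, payoff 15.
Best is E and T with total payoff 26.

26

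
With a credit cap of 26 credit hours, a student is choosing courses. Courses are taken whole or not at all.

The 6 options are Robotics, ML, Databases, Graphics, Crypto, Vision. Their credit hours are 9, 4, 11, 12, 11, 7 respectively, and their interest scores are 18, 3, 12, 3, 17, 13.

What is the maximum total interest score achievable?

Robotics + ML + Crypto: credit hours 9 + 4 + 11 = 24 ≤ 26, interest score 18 + 3 + 17 = 38.
Robotics + Crypto: credit hours 9 + 11 = 20 ≤ 26, interest score 18 + 17 = 35.
Best is Robotics, ML, and Crypto with total interest score 38.

38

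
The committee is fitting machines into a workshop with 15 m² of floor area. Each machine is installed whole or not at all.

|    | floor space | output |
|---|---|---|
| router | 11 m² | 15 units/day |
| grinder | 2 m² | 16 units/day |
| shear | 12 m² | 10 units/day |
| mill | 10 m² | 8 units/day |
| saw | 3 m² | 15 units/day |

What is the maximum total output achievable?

Allowing fractional choices, the relaxed optimum would be about 44.6, but machines are indivisible.
grinder + saw: floor space 2 + 3 = 5 ≤ 15, output 16 + 15 = 31.
grinder + mill + saw: floor space 2 + 10 + 3 = 15 ≤ 15, output 16 + 8 + 15 = 39.
Best is grinder, mill, and saw with total output 39.

39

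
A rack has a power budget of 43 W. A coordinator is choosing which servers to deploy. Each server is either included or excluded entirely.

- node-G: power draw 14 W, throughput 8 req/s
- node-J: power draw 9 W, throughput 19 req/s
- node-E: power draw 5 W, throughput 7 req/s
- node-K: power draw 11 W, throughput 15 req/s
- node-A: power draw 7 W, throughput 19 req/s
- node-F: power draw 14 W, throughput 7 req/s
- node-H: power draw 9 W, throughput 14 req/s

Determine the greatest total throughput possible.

74

node-J + node-E + node-K + node-A + node-H: power draw 9 + 5 + 11 + 7 + 9 = 41 ≤ 43, throughput 19 + 7 + 15 + 19 + 14 = 74.
node-G + node-J + node-K + node-A: power draw 14 + 9 + 11 + 7 = 41 ≤ 43, throughput 8 + 19 + 15 + 19 = 61.
node-J + node-K + node-A + node-H: power draw 9 + 11 + 7 + 9 = 36 ≤ 43, throughput 19 + 15 + 19 + 14 = 67.
Best is node-J, node-E, node-K, node-A, and node-H with total throughput 74.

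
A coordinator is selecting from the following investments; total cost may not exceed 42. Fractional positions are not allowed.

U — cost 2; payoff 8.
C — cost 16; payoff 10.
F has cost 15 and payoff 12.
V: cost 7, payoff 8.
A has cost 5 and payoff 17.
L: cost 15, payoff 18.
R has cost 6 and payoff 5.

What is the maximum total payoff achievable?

56

U + F + A + L: cost 2 + 15 + 5 + 15 = 37 ≤ 42, payoff 8 + 12 + 17 + 18 = 55.
U + V + A + L + R: cost 2 + 7 + 5 + 15 + 6 = 35 ≤ 42, payoff 8 + 8 + 17 + 18 + 5 = 56.
F + V + A + L: cost 15 + 7 + 5 + 15 = 42 ≤ 42, payoff 12 + 8 + 17 + 18 = 55.
Best is U, V, A, L, and R with total payoff 56.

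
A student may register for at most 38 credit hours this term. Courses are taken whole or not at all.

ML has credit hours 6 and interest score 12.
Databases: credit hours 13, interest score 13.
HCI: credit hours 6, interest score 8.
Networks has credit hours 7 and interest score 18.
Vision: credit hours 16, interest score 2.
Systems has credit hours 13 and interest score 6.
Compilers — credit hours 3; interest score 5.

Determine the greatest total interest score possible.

56

Take ML, Databases, HCI, Networks, and Compilers: credit hours 6 + 13 + 6 + 7 + 3 = 35 ≤ 38, interest score 12 + 13 + 8 + 18 + 5 = 56.
No other feasible combination does better.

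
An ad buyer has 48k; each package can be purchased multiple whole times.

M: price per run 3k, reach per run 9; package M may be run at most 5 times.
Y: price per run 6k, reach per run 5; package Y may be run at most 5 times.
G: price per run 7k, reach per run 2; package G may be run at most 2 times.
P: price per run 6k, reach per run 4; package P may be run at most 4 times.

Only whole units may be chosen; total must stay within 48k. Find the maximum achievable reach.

70

M has the best ratio (9/3); taking only M gives at most 5×9 = 45 (stopped by the supply cap of 5).
Mixing does better — 5×M and 5×Y: price 45 ≤ 48, reach 5·9 + 5·5 = 70.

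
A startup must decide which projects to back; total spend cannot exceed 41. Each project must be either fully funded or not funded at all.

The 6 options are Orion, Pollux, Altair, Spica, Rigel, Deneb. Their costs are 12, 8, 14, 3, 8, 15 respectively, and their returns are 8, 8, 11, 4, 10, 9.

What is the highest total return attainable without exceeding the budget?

Allowing fractional choices, the relaxed optimum would be about 38.3, but projects are indivisible.
Altair + Spica + Rigel + Deneb: cost 14 + 3 + 8 + 15 = 40 ≤ 41, return 11 + 4 + 10 + 9 = 34.
Orion + Altair + Spica + Rigel: cost 12 + 14 + 3 + 8 = 37 ≤ 41, return 8 + 11 + 4 + 10 = 33.
Pollux + Altair + Spica + Rigel: cost 8 + 14 + 3 + 8 = 33 ≤ 41, return 8 + 11 + 4 + 10 = 33.
Best is Altair, Spica, Rigel, and Deneb with total return 34.

34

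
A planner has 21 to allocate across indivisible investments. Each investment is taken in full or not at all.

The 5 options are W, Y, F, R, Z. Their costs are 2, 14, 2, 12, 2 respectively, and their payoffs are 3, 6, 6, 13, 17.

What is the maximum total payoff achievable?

39

This is a 0-1 knapsack instance.
F + R + Z: cost 2 + 12 + 2 = 16 ≤ 21, payoff 6 + 13 + 17 = 36.
W + F + R + Z: cost 2 + 2 + 12 + 2 = 18 ≤ 21, payoff 3 + 6 + 13 + 17 = 39.
W + R + Z: cost 2 + 12 + 2 = 16 ≤ 21, payoff 3 + 13 + 17 = 33.
Best is W, F, R, and Z with total payoff 39.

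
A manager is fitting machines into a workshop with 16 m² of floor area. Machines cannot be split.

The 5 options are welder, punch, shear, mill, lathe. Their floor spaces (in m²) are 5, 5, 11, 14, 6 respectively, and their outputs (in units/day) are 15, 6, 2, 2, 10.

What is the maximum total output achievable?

31

Take welder, punch, and lathe: floor space 5 + 5 + 6 = 16 ≤ 16, output 15 + 6 + 10 = 31.
No other feasible combination does better.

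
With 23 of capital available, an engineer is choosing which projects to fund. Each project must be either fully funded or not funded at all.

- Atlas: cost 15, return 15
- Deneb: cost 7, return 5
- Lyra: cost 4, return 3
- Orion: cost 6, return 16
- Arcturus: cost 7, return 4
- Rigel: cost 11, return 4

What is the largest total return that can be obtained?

Allowing fractional choices, the relaxed optimum would be about 32.5, but projects are indivisible.
Deneb + Orion + Arcturus: cost 7 + 6 + 7 = 20 ≤ 23, return 5 + 16 + 4 = 25.
Atlas + Orion: cost 15 + 6 = 21 ≤ 23, return 15 + 16 = 31.
Best is Atlas and Orion with total return 31.

31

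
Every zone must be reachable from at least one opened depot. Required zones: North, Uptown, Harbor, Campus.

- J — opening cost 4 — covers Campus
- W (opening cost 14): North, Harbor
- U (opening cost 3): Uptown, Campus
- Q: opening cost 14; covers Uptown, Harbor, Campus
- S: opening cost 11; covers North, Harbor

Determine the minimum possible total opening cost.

14

Choose U and S: together they cover North, Uptown, Harbor, Campus — every zone.
Total opening cost: 3 + 11 = 14.
No cover costs less than 14.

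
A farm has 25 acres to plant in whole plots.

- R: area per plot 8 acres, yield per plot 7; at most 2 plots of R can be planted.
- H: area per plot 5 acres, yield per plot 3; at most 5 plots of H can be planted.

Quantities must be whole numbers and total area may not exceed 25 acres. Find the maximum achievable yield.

17

This is a bounded integer knapsack.
2×R and 1×H: area 21 ≤ 25, yield 2·7 + 1·3 = 17.
1×R and 3×H: area 23 ≤ 25, yield 1·7 + 3·3 = 16.
Best is 17.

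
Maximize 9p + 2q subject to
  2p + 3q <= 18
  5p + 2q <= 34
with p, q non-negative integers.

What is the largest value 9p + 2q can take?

58

The continuous relaxation peaks at (6.8, 0) with value 61.20; rounding to a feasible lattice point costs some objective.
(p,q)=(6,2): 2·6+3·2=18≤18, 5·6+2·2=34≤34, objective 58.
(p,q)=(6,1): 2·6+3·1=15≤18, 5·6+2·1=32≤34, objective 56.
(p,q)=(6,0): 2·6+3·0=12≤18, 5·6+2·0=30≤34, objective 54.
(p,q)=(5,2): 2·5+3·2=16≤18, 5·5+2·2=29≤34, objective 49.
The best lattice point is (6,2), giving 58.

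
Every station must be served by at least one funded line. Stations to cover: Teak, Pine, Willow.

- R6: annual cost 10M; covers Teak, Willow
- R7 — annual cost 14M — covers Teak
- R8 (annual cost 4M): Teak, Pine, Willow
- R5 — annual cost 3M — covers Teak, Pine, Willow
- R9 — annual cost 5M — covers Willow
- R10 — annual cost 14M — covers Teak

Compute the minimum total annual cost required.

This is an integer covering problem.
R5 alone covers Teak, Pine, Willow — every station.
Total annual cost: 3.

3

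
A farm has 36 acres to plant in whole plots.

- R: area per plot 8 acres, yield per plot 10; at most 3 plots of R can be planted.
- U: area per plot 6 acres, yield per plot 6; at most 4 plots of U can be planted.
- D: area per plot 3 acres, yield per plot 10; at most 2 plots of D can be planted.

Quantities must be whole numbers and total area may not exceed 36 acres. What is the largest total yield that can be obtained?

Take 3×R, 1×U, and 2×D: area 36 ≤ 36, yield 3·10 + 1·6 + 2·10 = 56.
D has the best ratio (10/3) and is taken to its limit of 2; remaining capacity is filled optimally with the others.

56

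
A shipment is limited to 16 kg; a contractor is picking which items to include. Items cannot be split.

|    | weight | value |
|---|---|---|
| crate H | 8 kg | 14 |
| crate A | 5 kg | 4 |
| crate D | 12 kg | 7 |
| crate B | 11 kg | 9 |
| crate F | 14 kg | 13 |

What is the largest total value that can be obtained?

Take crate H and crate A: weight 8 + 5 = 13 ≤ 16, value 14 + 4 = 18.
No other feasible combination does better.

18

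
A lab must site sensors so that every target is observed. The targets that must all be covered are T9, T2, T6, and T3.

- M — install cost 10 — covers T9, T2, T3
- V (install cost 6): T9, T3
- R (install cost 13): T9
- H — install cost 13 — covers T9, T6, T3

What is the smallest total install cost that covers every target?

23

The greedy cost-per-new-target heuristic would pick V, M, and H for 29, but a cheaper cover exists.
Choose M and H: together they cover T9, T2, T6, T3 — every target.
Total install cost: 10 + 13 = 23.
No cover costs less than 23.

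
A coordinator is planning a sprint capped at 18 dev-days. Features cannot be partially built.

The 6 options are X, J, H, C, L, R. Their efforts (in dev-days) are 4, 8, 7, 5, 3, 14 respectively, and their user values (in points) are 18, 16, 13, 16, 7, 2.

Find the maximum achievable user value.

Allowing fractional choices, the relaxed optimum would be about 53.0, but features are indivisible.
X + H + C: effort 4 + 7 + 5 = 16 ≤ 18, user value 18 + 13 + 16 = 47.
X + J + C: effort 4 + 8 + 5 = 17 ≤ 18, user value 18 + 16 + 16 = 50.
X + C + L: effort 4 + 5 + 3 = 12 ≤ 18, user value 18 + 16 + 7 = 41.
Best is X, J, and C with total user value 50.

50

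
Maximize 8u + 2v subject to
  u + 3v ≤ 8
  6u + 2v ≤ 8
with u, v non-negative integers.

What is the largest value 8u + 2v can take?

10

(u,v)=(1,1): 1·1+3·1=4≤8, 6·1+2·1=8≤8, objective 10.
(u,v)=(1,0): 1·1+3·0=1≤8, 6·1+2·0=6≤8, objective 8.
No feasible integer point exceeds 10.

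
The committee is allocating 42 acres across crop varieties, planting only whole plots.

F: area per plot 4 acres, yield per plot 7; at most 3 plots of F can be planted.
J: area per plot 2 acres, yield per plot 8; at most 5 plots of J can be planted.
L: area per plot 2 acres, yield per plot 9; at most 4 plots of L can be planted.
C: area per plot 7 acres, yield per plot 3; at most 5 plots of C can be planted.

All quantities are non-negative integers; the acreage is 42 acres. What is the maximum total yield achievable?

This is a bounded integer knapsack.
L has the best ratio (9/2); taking only L gives at most 4×9 = 36 (stopped by the supply cap of 4).
Mixing does better — 3×F, 5×J, 4×L, and 1×C: area 37 ≤ 42, yield 3·7 + 5·8 + 4·9 + 1·3 = 100.

100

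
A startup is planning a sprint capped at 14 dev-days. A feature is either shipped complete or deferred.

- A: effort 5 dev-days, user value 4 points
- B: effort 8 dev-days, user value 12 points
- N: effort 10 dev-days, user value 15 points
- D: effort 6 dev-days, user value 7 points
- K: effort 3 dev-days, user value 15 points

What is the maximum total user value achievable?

30

This is an integer program with binary decision variables.
N + K: effort 10 + 3 = 13 ≤ 14, user value 15 + 15 = 30.
A + D + K: effort 5 + 6 + 3 = 14 ≤ 14, user value 4 + 7 + 15 = 26.
B + K: effort 8 + 3 = 11 ≤ 14, user value 12 + 15 = 27.
Best is N and K with total user value 30.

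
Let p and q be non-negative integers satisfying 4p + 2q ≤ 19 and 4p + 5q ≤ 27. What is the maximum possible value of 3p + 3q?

(p,q)=(3,3): 4·3+2·3=18≤19, 4·3+5·3=27≤27, objective 18.
(p,q)=(2,3): 4·2+2·3=14≤19, 4·2+5·3=23≤27, objective 15.
(p,q)=(3,2): 4·3+2·2=16≤19, 4·3+5·2=22≤27, objective 15.
(p,q)=(4,1): 4·4+2·1=18≤19, 4·4+5·1=21≤27, objective 15.
The best lattice point is (3,3), giving 18.

18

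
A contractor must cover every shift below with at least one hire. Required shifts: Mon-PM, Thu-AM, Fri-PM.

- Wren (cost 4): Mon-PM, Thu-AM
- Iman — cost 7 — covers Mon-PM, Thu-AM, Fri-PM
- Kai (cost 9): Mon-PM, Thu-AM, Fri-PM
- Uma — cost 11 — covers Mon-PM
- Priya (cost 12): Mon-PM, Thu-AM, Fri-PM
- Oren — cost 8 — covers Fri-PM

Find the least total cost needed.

The greedy cost-per-new-shift heuristic would pick Wren and Iman for 11, but a cheaper cover exists.
Iman alone covers Mon-PM, Thu-AM, Fri-PM — every shift.
Total cost: 7.
No cover costs less than 7.

7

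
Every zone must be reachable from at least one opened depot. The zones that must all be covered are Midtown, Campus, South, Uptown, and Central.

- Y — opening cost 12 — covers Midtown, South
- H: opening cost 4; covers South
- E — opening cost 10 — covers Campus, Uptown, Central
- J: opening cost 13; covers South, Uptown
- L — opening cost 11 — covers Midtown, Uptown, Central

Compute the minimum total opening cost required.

22

The greedy cost-per-new-zone heuristic would pick E, H, and L for 25, but a cheaper cover exists.
Choose Y and E: together they cover Midtown, Campus, South, Uptown, Central — every zone.
Total opening cost: 12 + 10 = 22.
No cover costs less than 22.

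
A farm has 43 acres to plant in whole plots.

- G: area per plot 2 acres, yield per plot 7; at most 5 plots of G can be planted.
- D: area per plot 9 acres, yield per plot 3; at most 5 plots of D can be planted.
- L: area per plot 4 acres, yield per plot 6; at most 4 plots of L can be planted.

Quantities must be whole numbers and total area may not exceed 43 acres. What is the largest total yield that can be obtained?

62

5×G and 4×L: area 26 ≤ 43, yield 5·7 + 4·6 = 59.
5×G, 1×D, and 4×L: area 35 ≤ 43, yield 5·7 + 1·3 + 4·6 = 62.
Best is 62.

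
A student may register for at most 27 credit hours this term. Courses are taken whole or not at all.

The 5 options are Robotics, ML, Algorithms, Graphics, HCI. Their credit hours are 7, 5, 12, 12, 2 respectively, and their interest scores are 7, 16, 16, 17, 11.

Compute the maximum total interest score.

Take Robotics, ML, Graphics, and HCI: credit hours 7 + 5 + 12 + 2 = 26 ≤ 27, interest score 7 + 16 + 17 + 11 = 51.
No other feasible combination does better.

51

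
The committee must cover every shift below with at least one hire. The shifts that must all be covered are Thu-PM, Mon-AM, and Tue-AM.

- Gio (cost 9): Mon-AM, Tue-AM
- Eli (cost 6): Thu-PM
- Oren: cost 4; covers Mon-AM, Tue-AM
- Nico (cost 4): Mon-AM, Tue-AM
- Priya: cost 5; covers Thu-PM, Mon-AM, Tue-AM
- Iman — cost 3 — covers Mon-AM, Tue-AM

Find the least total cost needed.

5

This is a weighted set-cover instance.
Priya alone covers Thu-PM, Mon-AM, Tue-AM — every shift.
Total cost: 5.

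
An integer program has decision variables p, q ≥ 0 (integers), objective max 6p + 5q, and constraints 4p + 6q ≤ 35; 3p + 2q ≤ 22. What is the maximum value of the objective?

Relaxing integrality, the LP optimum is 45.70 at (p,q) = (6.2, 1.7), which is not an integer point.
(p,q)=(7,0): 4·7+6·0=28≤35, 3·7+2·0=21≤22, objective 42.
(p,q)=(6,1): 4·6+6·1=30≤35, 3·6+2·1=20≤22, objective 41.
(p,q)=(5,2): 4·5+6·2=32≤35, 3·5+2·2=19≤22, objective 40.
The best lattice point is (7,0), giving 42.

42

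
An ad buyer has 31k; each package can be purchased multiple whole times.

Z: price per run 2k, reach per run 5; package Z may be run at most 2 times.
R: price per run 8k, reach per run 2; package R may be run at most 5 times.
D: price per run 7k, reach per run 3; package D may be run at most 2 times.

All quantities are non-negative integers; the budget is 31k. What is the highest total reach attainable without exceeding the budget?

18

Z has the best ratio (5/2); taking only Z gives at most 2×5 = 10 (stopped by the supply cap of 2).
Mixing does better — 2×Z, 1×R, and 2×D: price 26 ≤ 31, reach 2·5 + 1·2 + 2·3 = 18.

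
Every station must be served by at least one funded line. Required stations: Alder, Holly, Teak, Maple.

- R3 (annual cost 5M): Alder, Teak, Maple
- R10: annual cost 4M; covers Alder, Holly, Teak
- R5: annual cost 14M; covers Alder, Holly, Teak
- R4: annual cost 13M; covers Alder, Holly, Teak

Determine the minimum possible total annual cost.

This is a weighted set-cover instance.
Choose R3 and R10: together they cover Alder, Holly, Teak, Maple — every station.
Total annual cost: 5 + 4 = 9.
No cover costs less than 9.

9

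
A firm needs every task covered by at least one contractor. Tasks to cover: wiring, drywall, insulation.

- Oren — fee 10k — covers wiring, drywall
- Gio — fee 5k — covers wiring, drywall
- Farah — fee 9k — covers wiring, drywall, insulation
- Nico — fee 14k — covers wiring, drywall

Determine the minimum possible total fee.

9

The greedy cost-per-new-task heuristic would pick Gio and Farah for 14, but a cheaper cover exists.
Farah alone covers wiring, drywall, insulation — every task.
Total fee: 9.
No cover costs less than 9.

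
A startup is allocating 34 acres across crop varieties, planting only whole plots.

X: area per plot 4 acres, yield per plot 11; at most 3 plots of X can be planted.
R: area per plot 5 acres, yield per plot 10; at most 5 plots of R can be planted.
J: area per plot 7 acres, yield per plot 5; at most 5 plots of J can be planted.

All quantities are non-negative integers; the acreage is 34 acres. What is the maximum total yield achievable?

This is a bounded integer knapsack.
Take 3×X and 4×R: area 32 ≤ 34, yield 3·11 + 4·10 = 73.
X has the best ratio (11/4) and is taken to its limit of 3; remaining capacity is filled optimally with the others.

73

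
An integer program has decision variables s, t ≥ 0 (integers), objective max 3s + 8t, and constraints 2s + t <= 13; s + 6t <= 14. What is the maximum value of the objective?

(s,t)=(6,1) is feasible, giving 26.
(s,t)=(5,1) is feasible, giving 23.
(s,t)=(4,1) is feasible, giving 20.
The best lattice point is (6,1), giving 26.

26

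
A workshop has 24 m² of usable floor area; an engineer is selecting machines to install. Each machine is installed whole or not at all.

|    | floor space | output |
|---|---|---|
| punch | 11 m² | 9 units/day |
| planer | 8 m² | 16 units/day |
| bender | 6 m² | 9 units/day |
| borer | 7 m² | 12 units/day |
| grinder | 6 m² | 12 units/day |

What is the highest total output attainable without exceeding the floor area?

Take planer, borer, and grinder: floor space 8 + 7 + 6 = 21 ≤ 24, output 16 + 12 + 12 = 40.
No other feasible combination does better.

40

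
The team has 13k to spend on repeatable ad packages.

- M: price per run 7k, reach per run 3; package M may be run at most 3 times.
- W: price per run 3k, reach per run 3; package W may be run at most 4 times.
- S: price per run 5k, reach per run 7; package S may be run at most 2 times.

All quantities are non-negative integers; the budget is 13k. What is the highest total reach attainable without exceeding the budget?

17

Take 1×W and 2×S: price 13 ≤ 13, reach 1·3 + 2·7 = 17.
S has the best ratio (7/5) and is taken to its limit of 2; remaining capacity is filled optimally with the others.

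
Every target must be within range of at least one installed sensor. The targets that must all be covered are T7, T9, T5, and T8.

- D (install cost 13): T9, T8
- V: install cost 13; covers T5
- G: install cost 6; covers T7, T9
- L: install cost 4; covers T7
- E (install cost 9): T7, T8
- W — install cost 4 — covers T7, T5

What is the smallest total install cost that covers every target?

17

The greedy cost-per-new-target heuristic would pick W, G, and E for 19, but a cheaper cover exists.
Choose D and W: together they cover T7, T9, T5, T8 — every target.
Total install cost: 13 + 4 = 17.
No cover costs less than 17.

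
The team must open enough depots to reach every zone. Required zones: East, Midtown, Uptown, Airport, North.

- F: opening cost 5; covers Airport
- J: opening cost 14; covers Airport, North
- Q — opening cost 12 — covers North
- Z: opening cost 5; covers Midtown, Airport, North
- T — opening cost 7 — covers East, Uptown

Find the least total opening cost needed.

12

Choose Z and T: together they cover East, Midtown, Uptown, Airport, North — every zone.
Total opening cost: 5 + 7 = 12.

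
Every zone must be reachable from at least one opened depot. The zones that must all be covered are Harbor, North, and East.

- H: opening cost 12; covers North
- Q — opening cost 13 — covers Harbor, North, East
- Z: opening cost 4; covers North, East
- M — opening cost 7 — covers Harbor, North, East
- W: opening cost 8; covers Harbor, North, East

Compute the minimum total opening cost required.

The greedy cost-per-new-zone heuristic would pick Z and M for 11, but a cheaper cover exists.
M alone covers Harbor, North, East — every zone.
Total opening cost: 7.
No cover costs less than 7.

7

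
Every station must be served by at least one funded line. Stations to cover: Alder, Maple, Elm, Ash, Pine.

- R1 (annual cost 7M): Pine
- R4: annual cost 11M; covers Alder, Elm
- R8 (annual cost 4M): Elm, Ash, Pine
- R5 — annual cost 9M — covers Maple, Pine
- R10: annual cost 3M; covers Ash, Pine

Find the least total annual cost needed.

23

The greedy cost-per-new-station heuristic would pick R8, R5, and R4 for 24, but a cheaper cover exists.
Choose R4, R5, and R10: together they cover Alder, Maple, Elm, Ash, Pine — every station.
Total annual cost: 11 + 9 + 3 = 23.
No cover costs less than 23.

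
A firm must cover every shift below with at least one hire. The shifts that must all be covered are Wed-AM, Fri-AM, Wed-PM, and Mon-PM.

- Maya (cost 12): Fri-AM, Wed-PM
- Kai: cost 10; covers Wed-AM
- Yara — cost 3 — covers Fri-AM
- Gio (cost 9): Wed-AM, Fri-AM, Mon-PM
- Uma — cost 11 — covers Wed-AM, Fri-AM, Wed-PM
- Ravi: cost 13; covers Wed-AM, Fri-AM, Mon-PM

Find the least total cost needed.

This is a weighted set-cover instance.
The greedy cost-per-new-shift heuristic would pick Yara, Gio, and Uma for 23, but a cheaper cover exists.
Choose Gio and Uma: together they cover Wed-AM, Fri-AM, Wed-PM, Mon-PM — every shift.
Total cost: 9 + 11 = 20.
No cover costs less than 20.

20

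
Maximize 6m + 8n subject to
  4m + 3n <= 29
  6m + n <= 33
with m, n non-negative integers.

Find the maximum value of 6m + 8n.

(m,n)=(0,9) is feasible, giving 72.
(m,n)=(1,8) is feasible, giving 70.
(m,n)=(0,8) is feasible, giving 64.
The best lattice point is (0,9), giving 72.

72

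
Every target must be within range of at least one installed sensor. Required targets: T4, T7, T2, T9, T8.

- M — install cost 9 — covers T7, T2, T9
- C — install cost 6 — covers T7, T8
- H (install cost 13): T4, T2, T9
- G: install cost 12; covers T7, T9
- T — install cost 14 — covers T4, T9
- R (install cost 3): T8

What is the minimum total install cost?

19

The greedy cost-per-new-target heuristic would pick M, R, and H for 25, but a cheaper cover exists.
Choose C and H: together they cover T4, T7, T2, T9, T8 — every target.
Total install cost: 6 + 13 = 19.
No cover costs less than 19.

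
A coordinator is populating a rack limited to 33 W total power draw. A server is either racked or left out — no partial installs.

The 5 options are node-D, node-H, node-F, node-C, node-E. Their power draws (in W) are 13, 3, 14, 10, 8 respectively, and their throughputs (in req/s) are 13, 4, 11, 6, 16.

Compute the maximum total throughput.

35

Allowing fractional choices, the relaxed optimum would be about 40.1, but servers are indivisible.
node-D + node-H + node-E: power draw 13 + 3 + 8 = 24 ≤ 33, throughput 13 + 4 + 16 = 33.
node-D + node-C + node-E: power draw 13 + 10 + 8 = 31 ≤ 33, throughput 13 + 6 + 16 = 35.
node-F + node-C + node-E: power draw 14 + 10 + 8 = 32 ≤ 33, throughput 11 + 6 + 16 = 33.
Best is node-D, node-C, and node-E with total throughput 35.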